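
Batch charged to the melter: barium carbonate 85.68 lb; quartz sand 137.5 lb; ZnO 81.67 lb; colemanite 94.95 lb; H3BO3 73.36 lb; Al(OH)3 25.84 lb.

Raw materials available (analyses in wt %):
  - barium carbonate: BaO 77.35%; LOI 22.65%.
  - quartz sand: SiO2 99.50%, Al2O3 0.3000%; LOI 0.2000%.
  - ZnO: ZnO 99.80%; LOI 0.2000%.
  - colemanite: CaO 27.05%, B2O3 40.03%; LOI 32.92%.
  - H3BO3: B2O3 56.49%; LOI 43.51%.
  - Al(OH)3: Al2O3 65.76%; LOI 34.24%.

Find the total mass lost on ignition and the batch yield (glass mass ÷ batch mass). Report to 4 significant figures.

Rounding to four significant digits applies to each mid-chain value as printed; each numeric step carries full precision from first step to last; a single rounding yields every reported number; the derived quantities, including net glass mass, yield, ignition loss, the six compositions, totals, are re-derived starting from the weights per 407.1 lb of glass at full precision, exactly as shown in the problem or the answer.
Each material's LOI contribution:
  barium carbonate: 85.68 × 0.2265 = 19.41 lb
  quartz sand: 137.5 × 0.002000 = 0.2750 lb
  ZnO: 81.67 × 0.002000 = 0.1633 lb
  colemanite: 94.95 × 0.3292 = 31.26 lb
  H3BO3: 73.36 × 0.4351 = 31.92 lb
  Al(OH)3: 25.84 × 0.3424 = 8.848 lb
Total LOI = 91.87 lb
Glass = batch − LOI = 499.0 − 91.87 = 407.1 lb

LOI loss = 91.87 lb; glass = 407.1 lb; yield = 81.59%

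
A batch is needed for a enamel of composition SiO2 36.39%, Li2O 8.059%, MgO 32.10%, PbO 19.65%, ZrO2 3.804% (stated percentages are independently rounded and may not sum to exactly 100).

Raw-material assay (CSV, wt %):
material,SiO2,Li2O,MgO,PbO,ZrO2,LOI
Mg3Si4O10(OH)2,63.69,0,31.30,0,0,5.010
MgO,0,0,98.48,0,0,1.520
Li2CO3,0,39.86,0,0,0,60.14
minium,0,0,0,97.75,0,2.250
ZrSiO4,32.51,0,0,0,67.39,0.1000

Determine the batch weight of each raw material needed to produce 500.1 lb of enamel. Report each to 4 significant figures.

The working math carries full precision from first step to last — intermediates are printed, with 4-significant-digit rounding, across the worked steps — every reported figure is rounded only once; the derived quantities are rebuilt in full precision (LOI, five oxide percentages, yield, the totals, net glass mass) starting from the weights for 500.1 lb of glass exactly as printed in problem or answer.
The oxide mass targets at 500.1 lb enamel:
  SiO2: 36.39% × 500.1 = 182.0 lb
  Li2O: 8.059% × 500.1 = 40.30 lb
  MgO: 32.10% × 500.1 = 160.5 lb
  PbO: 19.65% × 500.1 = 98.27 lb
  ZrO2: 3.804% × 500.1 = 19.02 lb
Mass-balance tally per oxide with the batch weights as given, under the basis named above (target by target, the sums agree inside rounding margins):
  SiO2: 271.3·0.6369 + 28.23·0.3251 = 182.0 lb (target 182.0 lb)
  Li2O: 101.1·0.3986 = 40.30 lb (target 40.30 lb)
  MgO: 271.3·0.3130 + 76.77·0.9848 = 160.5 lb (target 160.5 lb)
  PbO: 100.5·0.9775 = 98.24 lb (target 98.27 lb)
  ZrO2: 28.23·0.6739 = 19.02 lb (target 19.02 lb)
Glass-mass closure: batch Σ − ignition loss = 500.0 lb (oxide target masses add up to 500.1 lb; basis as stated: 500.1 lb — a pure rounding effect).
Adding the batch up: Σ batch = 577.9 lb; LOI removed, Σ of batch·LOI: 77.85 lb; the yield ratio, glass ÷ batch: 86.53%.

Batch per 500.1 lb enamel:
  Mg3Si4O10(OH)2: 271.3 lb
  MgO: 76.77 lb
  Li2CO3: 101.1 lb
  minium: 100.5 lb
  ZrSiO4: 28.23 lb
Total batch = 577.9 lb; LOI loss = 77.85 lb; yield = 86.53%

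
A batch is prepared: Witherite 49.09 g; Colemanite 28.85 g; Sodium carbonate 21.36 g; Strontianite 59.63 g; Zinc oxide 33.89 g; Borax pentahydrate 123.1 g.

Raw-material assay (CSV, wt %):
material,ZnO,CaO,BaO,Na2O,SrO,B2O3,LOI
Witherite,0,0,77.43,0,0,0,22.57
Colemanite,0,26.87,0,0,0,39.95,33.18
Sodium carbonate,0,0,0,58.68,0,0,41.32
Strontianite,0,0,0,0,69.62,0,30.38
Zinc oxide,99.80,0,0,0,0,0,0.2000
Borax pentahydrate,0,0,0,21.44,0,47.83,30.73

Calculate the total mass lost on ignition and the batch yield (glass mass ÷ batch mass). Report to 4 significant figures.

Mid-chain values are printed rounded to 4 significant figures as written — the working math holds full precision in every operation; every reported number takes exactly one rounding; the derived quantities, including six oxide percentages, LOI, the totals, glass mass, the yield, are computed from the batch weights on 230.4 g of glass in exact precision, as quoted within either problem or answer.
LOI of each material in turn:
  Witherite: 49.09 × 0.2257 = 11.08 g
  Colemanite: 28.85 × 0.3318 = 9.572 g
  Sodium carbonate: 21.36 × 0.4132 = 8.826 g
  Strontianite: 59.63 × 0.3038 = 18.12 g
  Zinc oxide: 33.89 × 0.002000 = 0.06778 g
  Borax pentahydrate: 123.1 × 0.3073 = 37.83 g
Total LOI = 85.49 g
Glass = batch − LOI = 315.9 − 85.49 = 230.4 g

LOI loss = 85.49 g; glass = 230.4 g; yield = 72.94%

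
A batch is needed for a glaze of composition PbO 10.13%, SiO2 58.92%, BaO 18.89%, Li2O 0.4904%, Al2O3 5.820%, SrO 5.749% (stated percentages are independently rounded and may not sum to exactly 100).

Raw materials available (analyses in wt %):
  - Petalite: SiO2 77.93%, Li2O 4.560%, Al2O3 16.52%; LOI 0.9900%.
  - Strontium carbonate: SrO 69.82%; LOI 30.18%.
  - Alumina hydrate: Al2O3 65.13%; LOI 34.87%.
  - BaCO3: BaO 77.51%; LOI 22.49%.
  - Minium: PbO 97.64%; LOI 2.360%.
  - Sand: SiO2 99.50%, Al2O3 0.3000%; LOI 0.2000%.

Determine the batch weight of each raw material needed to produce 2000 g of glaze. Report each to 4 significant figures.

Batch per 2000 g glaze:
  Petalite: 215.1 g
  Strontium carbonate: 164.7 g
  Alumina hydrate: 119.5 g
  BaCO3: 487.4 g
  Minium: 207.5 g
  Sand: 1016 g
Total batch = 2210 g; LOI loss = 210.1 g; yield = 90.50%

The whole derivation carries exact precision at all times; the intermediate values appear rounded off to 4 significant figures alongside each step; exactly one rounding is applied to each reported result — all derived quantities (net glass mass, yield, ignition loss, totals, six oxide percentages) are rebuilt in exact precision using the weight values on 2000 g of glass, exactly as printed in the problem or answer text.
Oxide-by-oxide targets in 2000 g glaze:
  PbO: 10.13% × 2000 = 202.6 g
  SiO2: 58.92% × 2000 = 1178 g
  BaO: 18.89% × 2000 = 377.8 g
  Li2O: 0.4904% × 2000 = 9.808 g
  Al2O3: 5.820% × 2000 = 116.4 g
  SrO: 5.749% × 2000 = 115.0 g
Oxide-by-oxide audit with the batch weights as given, against the basis in use (target by target, the sums agree within answer rounding):
  PbO: 207.5·0.9764 = 202.6 g (target 202.6 g)
  SiO2: 215.1·0.7793 + 1016·0.9950 = 1179 g (target 1178 g)
  BaO: 487.4·0.7751 = 377.8 g (target 377.8 g)
  Li2O: 215.1·0.04560 = 9.809 g (target 9.808 g)
  Al2O3: 215.1·0.1652 + 119.5·0.6513 + 1016·0.003000 = 116.4 g (target 116.4 g)
  SrO: 164.7·0.6982 = 115.0 g (target 115.0 g)
Mass balance on the glass: batch Σ − ignition loss = 2000 g (oxide target masses add up to 2000 g; basis as stated: 2000 g — differing by rounding only).
Whole-batch sum: Σ batch = 2210 g; LOI loss = Σ batch·LOI = 210.1 g; the yield ratio, glass ÷ batch: 90.50%.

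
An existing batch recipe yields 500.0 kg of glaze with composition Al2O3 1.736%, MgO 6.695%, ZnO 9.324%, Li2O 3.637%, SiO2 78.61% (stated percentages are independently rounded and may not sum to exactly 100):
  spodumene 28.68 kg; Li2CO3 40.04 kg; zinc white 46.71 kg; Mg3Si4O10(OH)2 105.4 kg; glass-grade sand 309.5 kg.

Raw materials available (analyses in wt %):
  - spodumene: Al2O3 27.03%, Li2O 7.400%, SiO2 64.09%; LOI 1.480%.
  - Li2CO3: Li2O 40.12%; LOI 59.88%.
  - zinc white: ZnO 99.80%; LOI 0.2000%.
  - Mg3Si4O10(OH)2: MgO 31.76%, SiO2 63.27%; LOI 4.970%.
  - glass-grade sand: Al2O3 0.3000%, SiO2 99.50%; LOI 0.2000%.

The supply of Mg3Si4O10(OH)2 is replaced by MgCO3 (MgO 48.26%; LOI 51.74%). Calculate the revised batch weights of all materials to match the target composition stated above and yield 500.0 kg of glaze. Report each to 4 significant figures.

All arithmetic keeps exact precision end to end — intermediates are displayed with 4-significant-digit rounding when written out. Every reported value takes exactly one rounding — the derived quantities (five oxide percentages, the yield, totals, glass mass, ignition loss) are computed in full precision from the batch weights at 500.0 kg of glass as given in the problem or answer text.
The oxide mass targets at 500.0 kg glaze:
  Al2O3: 1.736% × 500.0 = 8.680 kg
  MgO: 6.695% × 500.0 = 33.48 kg
  ZnO: 9.324% × 500.0 = 46.62 kg
  Li2O: 3.637% × 500.0 = 18.18 kg
  SiO2: 78.61% × 500.0 = 393.0 kg
Verifying the oxide balance on the weights just shown, for the quoted basis mass (target by target, the sums agree up to rounding of the answer):
  Al2O3: 27.93·0.2703 + 377.0·0.003000 = 8.680 kg (target 8.680 kg)
  MgO: 69.36·0.4826 = 33.47 kg (target 33.48 kg)
  ZnO: 46.71·0.9980 = 46.62 kg (target 46.62 kg)
  Li2O: 27.93·0.07400 + 40.18·0.4012 = 18.19 kg (target 18.18 kg)
  SiO2: 27.93·0.6409 + 377.0·0.9950 = 393.0 kg (target 393.0 kg)
Glass-mass sanity pass: net batch after ignition = 500.0 kg (oxide target masses add up to 500.0 kg; with the basis standing at 500.0 kg — any gap is answer rounding).
Batch total: Σ batch = 561.2 kg; Σ batch·LOI gives LOI loss = 61.21 kg; yield = glass ÷ total batch = 89.09%.

Revised batch per 500.0 kg glaze:
  spodumene: 27.93 kg
  Li2CO3: 40.18 kg
  zinc white: 46.71 kg
  MgCO3: 69.36 kg
  glass-grade sand: 377.0 kg
Total batch = 561.2 kg; LOI loss = 61.21 kg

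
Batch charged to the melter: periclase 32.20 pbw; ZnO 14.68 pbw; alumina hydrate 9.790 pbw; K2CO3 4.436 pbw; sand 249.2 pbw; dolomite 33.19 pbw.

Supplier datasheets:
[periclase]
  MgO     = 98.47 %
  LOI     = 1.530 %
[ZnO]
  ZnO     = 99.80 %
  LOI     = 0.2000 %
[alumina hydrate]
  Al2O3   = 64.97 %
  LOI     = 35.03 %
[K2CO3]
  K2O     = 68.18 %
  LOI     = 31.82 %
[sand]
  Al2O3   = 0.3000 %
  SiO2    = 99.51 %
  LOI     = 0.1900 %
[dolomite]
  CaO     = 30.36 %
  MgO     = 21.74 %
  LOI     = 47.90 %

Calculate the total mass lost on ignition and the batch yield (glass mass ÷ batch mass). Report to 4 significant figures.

Working values are printed with 4-significant-digit rounding on the page — every computation maintains full float precision at every stage. Every reported value includes exactly one rounding; derived quantities are rebuilt using the weight values per 321.8 pbw of glass in full float precision (glass mass, ignition loss, six oxide percentages, the totals, the yield) as quoted within problem or answer.
Per-material ignition loss:
  periclase: 32.20 × 0.01530 = 0.4927 pbw
  ZnO: 14.68 × 0.002000 = 0.02936 pbw
  alumina hydrate: 9.790 × 0.3503 = 3.429 pbw
  K2CO3: 4.436 × 0.3182 = 1.412 pbw
  sand: 249.2 × 0.001900 = 0.4735 pbw
  dolomite: 33.19 × 0.4790 = 15.90 pbw
Total LOI = 21.73 pbw
Glass = batch − LOI = 343.5 − 21.73 = 321.8 pbw

LOI loss = 21.73 pbw; glass = 321.8 pbw; yield = 93.67%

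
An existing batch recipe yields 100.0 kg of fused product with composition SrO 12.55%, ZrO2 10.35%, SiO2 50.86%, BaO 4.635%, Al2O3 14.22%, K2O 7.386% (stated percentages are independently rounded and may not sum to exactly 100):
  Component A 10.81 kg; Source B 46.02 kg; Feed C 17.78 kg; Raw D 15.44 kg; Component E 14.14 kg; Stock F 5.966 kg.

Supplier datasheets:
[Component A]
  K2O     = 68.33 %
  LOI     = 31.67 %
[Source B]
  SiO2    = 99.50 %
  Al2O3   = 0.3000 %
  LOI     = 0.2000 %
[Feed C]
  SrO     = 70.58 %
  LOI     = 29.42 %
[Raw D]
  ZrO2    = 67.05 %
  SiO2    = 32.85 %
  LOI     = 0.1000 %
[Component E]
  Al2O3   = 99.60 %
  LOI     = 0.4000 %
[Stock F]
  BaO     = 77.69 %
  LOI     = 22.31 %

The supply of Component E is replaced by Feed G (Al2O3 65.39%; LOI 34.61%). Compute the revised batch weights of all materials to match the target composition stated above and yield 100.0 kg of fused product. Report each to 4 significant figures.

Revised batch per 100.0 kg fused product:
  Component A: 10.81 kg
  Source B: 46.02 kg
  Feed C: 17.78 kg
  Raw D: 15.44 kg
  Feed G: 21.54 kg
  Stock F: 5.966 kg
Total batch = 117.6 kg; LOI loss = 17.55 kg

All arithmetic carries full float precision through the solve. The intermediate values are shown, with 4-significant-figure rounding, at each printed step — every reported figure is rounded once only. The derived quantities are recomputed at full precision (LOI, yield, glass mass, the six compositions, the totals) from the batch weights on 100.0 kg of glass as written in the problem or answer text.
Target oxide masses per 100.0 kg fused product:
  SrO: 12.55% × 100.0 = 12.55 kg
  ZrO2: 10.35% × 100.0 = 10.35 kg
  SiO2: 50.86% × 100.0 = 50.86 kg
  BaO: 4.635% × 100.0 = 4.635 kg
  Al2O3: 14.22% × 100.0 = 14.22 kg
  K2O: 7.386% × 100.0 = 7.386 kg
Mass-balance tally per oxide applying the batch weights above, versus the basis set out (every target is met by its sum net of answer rounding effects):
  SrO: 17.78·0.7058 = 12.55 kg (target 12.55 kg)
  ZrO2: 15.44·0.6705 = 10.35 kg (target 10.35 kg)
  SiO2: 46.02·0.9950 + 15.44·0.3285 = 50.86 kg (target 50.86 kg)
  BaO: 5.966·0.7769 = 4.635 kg (target 4.635 kg)
  Al2O3: 46.02·0.003000 + 21.54·0.6539 = 14.22 kg (target 14.22 kg)
  K2O: 10.81·0.6833 = 7.386 kg (target 7.386 kg)
Glass mass check: batch Σ − ignition loss = 100.0 kg (the Σ of target masses is 100.0 kg; against the stated basis, 100.0 kg — deltas are rounding alone).
Whole-batch sum: Σ batch = 117.6 kg; LOI loss = Σ batch·LOI = 17.55 kg; as yield: glass ÷ batch → 85.07%.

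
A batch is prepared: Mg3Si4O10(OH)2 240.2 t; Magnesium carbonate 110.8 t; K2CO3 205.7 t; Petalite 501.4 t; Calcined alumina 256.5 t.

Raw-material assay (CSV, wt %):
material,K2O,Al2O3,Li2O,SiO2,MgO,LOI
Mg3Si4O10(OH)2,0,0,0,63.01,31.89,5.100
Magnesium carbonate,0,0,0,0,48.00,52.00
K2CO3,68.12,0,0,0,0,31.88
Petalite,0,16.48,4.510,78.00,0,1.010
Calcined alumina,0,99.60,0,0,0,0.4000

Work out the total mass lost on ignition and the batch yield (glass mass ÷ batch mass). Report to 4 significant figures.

LOI loss = 141.5 t; glass = 1173 t; yield = 89.23%

The whole derivation keeps full float precision from first step to last; intermediates are rounded off to 4 significant digits when quoted — each reported value sees exactly one rounding — derived quantities, including the totals, glass mass, the yield, ignition loss, the five compositions, are rebuilt using the weight values for 1173 t of glass in exact precision as written in either problem or answer.
Each material's LOI contribution:
  Mg3Si4O10(OH)2: 240.2 × 0.05100 = 12.25 t
  Magnesium carbonate: 110.8 × 0.5200 = 57.62 t
  K2CO3: 205.7 × 0.3188 = 65.58 t
  Petalite: 501.4 × 0.01010 = 5.064 t
  Calcined alumina: 256.5 × 0.004000 = 1.026 t
Total LOI = 141.5 t
Glass = batch − LOI = 1315 − 141.5 = 1173 t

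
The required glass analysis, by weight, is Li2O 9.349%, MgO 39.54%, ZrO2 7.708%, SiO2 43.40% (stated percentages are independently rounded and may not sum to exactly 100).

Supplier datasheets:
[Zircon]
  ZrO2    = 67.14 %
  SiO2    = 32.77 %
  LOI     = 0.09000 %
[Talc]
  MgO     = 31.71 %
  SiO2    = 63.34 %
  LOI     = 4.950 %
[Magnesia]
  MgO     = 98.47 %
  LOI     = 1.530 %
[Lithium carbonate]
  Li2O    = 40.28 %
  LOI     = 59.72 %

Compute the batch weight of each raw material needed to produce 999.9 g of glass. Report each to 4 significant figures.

Batch per 999.9 g glass:
  Zircon: 114.8 g
  Talc: 625.7 g
  Magnesia: 200.0 g
  Lithium carbonate: 232.1 g
Total batch = 1173 g; LOI loss = 172.7 g; yield = 85.27%

Every computation runs at full float precision from first step to last — values along the way appear, rounded to 4 significant figures, within the worked lines — every reported value is rounded just once — all derived quantities are re-derived in exact precision (net glass mass, ignition loss, the yield, the four compositions, totals) starting from the weights at 999.9 g of glass as written in the problem or the answer.
Target masses of each oxide per 999.9 g glass:
  Li2O: 9.349% × 999.9 = 93.48 g
  MgO: 39.54% × 999.9 = 395.4 g
  ZrO2: 7.708% × 999.9 = 77.07 g
  SiO2: 43.40% × 999.9 = 434.0 g
Mass-balance tally per oxide working from each reported weight, at the basis given (target by target, the sums agree up to rounding of the answer):
  Li2O: 232.1·0.4028 = 93.49 g (target 93.48 g)
  MgO: 625.7·0.3171 + 200.0·0.9847 = 395.3 g (target 395.4 g)
  ZrO2: 114.8·0.6714 = 77.08 g (target 77.07 g)
  SiO2: 114.8·0.3277 + 625.7·0.6334 = 433.9 g (target 434.0 g)
Glass mass check: whole batch net of LOI = 999.9 g (per-oxide target masses sum to 999.9 g; with the basis standing at 999.9 g — gaps are rounding artifacts).
Batch total: Σ batch = 1173 g; ignition loss, Σ(batch × LOI) = 172.7 g; yield, glass over the total, = 85.27%.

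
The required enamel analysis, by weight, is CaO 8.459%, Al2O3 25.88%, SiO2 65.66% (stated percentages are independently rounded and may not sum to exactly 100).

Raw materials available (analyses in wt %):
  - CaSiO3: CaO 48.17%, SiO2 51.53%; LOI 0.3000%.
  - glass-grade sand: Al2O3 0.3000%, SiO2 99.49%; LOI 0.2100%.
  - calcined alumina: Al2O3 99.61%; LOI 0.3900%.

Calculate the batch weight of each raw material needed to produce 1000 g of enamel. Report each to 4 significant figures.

Batch per 1000 g enamel:
  CaSiO3: 175.6 g
  glass-grade sand: 569.0 g
  calcined alumina: 258.1 g
Total batch = 1003 g; LOI loss = 2.728 g; yield = 99.73%

Working values are shown, rounded to four significant figures, at each printed step — the whole derivation keeps exact precision from first step to last — every reported result takes exactly one rounding; derived quantities are recomputed from the batch weights on 1000 g of glass at full precision (the totals, glass mass, the three compositions, ignition loss, the yield), exactly as printed in the question or the answer.
Oxide-by-oxide targets in 1000 g enamel:
  CaO: 8.459% × 1000 = 84.59 g
  Al2O3: 25.88% × 1000 = 258.8 g
  SiO2: 65.66% × 1000 = 656.6 g
Oxide-by-oxide audit given the weights on record, for the quoted basis mass (sum by sum, the targets are met net of answer rounding effects):
  CaO: 175.6·0.4817 = 84.59 g (target 84.59 g)
  Al2O3: 569.0·0.003000 + 258.1·0.9961 = 258.8 g (target 258.8 g)
  SiO2: 175.6·0.5153 + 569.0·0.9949 = 656.6 g (target 656.6 g)
Glass-mass closure: batch total minus LOI = 1000 g (targets for the oxides total 1000 g; versus the stated basis of 1000 g — rounding explains the deltas).
Batch total: Σ batch = 1003 g; LOI removed, Σ of batch·LOI: 2.728 g; the yield ratio, glass ÷ batch: 99.73%.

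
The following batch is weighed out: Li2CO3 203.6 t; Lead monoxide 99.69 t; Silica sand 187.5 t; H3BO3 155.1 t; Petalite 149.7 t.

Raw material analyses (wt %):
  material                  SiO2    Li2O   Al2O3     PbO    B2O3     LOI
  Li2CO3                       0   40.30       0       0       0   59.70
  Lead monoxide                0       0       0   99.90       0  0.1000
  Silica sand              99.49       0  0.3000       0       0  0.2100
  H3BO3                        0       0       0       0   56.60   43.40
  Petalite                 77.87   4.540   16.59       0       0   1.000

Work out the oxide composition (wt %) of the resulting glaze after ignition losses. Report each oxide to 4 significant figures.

Mid-chain values are shown, rounded to four significant figures, on the page; each numeric step runs at full float precision at all times. Each reported figure takes exactly one rounding; derived quantities, which include the totals, the yield, five oxide percentages, ignition loss, glass mass, are recomputed at exact precision, precisely as stated by the problem or the answer, starting from the weights on 604.7 t of glass.
What the batch supplies per oxide:
  SiO2: 187.5·0.9949 + 149.7·0.7787 = 303.1 t
  Li2O: 203.6·0.4030 + 149.7·0.04540 = 88.85 t
  Al2O3: 187.5·0.003000 + 149.7·0.1659 = 25.40 t
  PbO: 99.69·0.9990 = 99.59 t
  B2O3: 155.1·0.5660 = 87.79 t
LOI: 203.6·0.5970 + 99.69·0.001000 + 187.5·0.002100 + 155.1·0.4340 + 149.7·0.01000 = 190.9 t
The glass mass, total less LOI, = 795.6 − 190.9 = 604.7 t (the oxide masses sum to this)
percent share: oxide ÷ glass, ×100

Glass mass = 604.7 t (batch 795.6 − LOI 190.9).
Composition: SiO2 50.12%, Li2O 14.69%, Al2O3 4.200%, PbO 16.47%, B2O3 14.52%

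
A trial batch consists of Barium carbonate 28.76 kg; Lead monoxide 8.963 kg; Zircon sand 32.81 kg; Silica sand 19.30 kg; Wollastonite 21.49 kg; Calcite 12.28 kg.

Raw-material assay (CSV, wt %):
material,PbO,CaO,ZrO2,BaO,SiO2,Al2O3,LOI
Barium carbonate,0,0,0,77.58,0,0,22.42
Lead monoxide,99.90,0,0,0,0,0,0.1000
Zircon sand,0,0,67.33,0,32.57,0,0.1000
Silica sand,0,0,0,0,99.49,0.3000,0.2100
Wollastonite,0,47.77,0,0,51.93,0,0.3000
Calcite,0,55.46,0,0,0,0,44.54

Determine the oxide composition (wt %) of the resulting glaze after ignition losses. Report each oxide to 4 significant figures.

Glass mass = 111.5 kg (batch 123.6 − LOI 12.06).
Composition: PbO 8.028%, CaO 15.31%, ZrO2 19.81%, BaO 20.00%, SiO2 36.80%, Al2O3 0.05191%

Intermediates are printed, rounded to four significant figures, within the worked lines. All arithmetic runs at full precision end to end. Every reported result is rounded just once. All derived quantities, including LOI, the six compositions, the totals, the yield, net glass mass, are rebuilt from the weighed amounts per 111.5 kg of glass in exact precision as set out in the question or the answer.
Oxide masses out of the charge:
  PbO: 8.963·0.9990 = 8.954 kg
  CaO: 21.49·0.4777 + 12.28·0.5546 = 17.08 kg
  ZrO2: 32.81·0.6733 = 22.09 kg
  BaO: 28.76·0.7758 = 22.31 kg
  SiO2: 32.81·0.3257 + 19.30·0.9949 + 21.49·0.5193 = 41.05 kg
  Al2O3: 19.30·0.003000 = 0.05790 kg
LOI: 28.76·0.2242 + 8.963·0.001000 + 32.81·0.001000 + 19.30·0.002100 + 21.49·0.003000 + 12.28·0.4454 = 12.06 kg
Net of LOI, the glass mass = 123.6 − 12.06 = 111.5 kg (= Σ oxide masses)
each wt % is 100 × oxide ÷ glass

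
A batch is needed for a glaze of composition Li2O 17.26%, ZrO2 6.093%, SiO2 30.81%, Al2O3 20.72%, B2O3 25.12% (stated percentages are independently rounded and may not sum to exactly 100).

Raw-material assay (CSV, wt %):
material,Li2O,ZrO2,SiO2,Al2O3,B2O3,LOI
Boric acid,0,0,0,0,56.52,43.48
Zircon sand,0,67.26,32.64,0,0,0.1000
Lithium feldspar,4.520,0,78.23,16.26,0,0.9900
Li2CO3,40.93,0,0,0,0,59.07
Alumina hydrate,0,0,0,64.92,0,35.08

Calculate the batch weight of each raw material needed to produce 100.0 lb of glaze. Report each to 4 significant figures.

The working math runs at full precision through the solve — the intermediate values are printed rounded to 4 significant digits within the worked lines — each reported number is rounded just once; the derived quantities are re-derived in exact precision (net glass mass, the totals, the five compositions, the yield, LOI) using the weight values at 100.0 lb of glass as quoted within the problem or the answer.
Oxide-by-oxide targets in 100.0 lb glaze:
  Li2O: 17.26% × 100.0 = 17.26 lb
  ZrO2: 6.093% × 100.0 = 6.093 lb
  SiO2: 30.81% × 100.0 = 30.81 lb
  Al2O3: 20.72% × 100.0 = 20.72 lb
  B2O3: 25.12% × 100.0 = 25.12 lb
Mass-balance tally per oxide on the weights just shown, per the basis as stated (oxide sums agree with the targets exact up to rounding of places):
  Li2O: 35.60·0.04520 + 38.24·0.4093 = 17.26 lb (target 17.26 lb)
  ZrO2: 9.059·0.6726 = 6.093 lb (target 6.093 lb)
  SiO2: 9.059·0.3264 + 35.60·0.7823 = 30.81 lb (target 30.81 lb)
  Al2O3: 35.60·0.1626 + 23.00·0.6492 = 20.72 lb (target 20.72 lb)
  B2O3: 44.44·0.5652 = 25.12 lb (target 25.12 lb)
Auditing the glass mass value: batch Σ − ignition loss = 100.0 lb (per-oxide target masses sum to 100.0 lb; with the basis standing at 100.0 lb — differing by rounding only).
Total batch = Σ batch = 150.3 lb; Σ batch·LOI gives LOI loss = 50.34 lb; yield: glass divided by total = 66.52%.

Batch per 100.0 lb glaze:
  Boric acid: 44.44 lb
  Zircon sand: 9.059 lb
  Lithium feldspar: 35.60 lb
  Li2CO3: 38.24 lb
  Alumina hydrate: 23.00 lb
Total batch = 150.3 lb; LOI loss = 50.34 lb; yield = 66.52%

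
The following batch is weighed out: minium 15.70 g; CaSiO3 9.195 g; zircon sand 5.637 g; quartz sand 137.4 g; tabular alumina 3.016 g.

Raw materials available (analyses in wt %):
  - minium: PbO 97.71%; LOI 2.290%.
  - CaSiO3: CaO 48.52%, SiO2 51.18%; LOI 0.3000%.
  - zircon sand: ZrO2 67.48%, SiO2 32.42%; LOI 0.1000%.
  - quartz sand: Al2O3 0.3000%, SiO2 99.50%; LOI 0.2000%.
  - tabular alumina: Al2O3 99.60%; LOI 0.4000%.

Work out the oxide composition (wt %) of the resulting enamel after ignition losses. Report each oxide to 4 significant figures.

Glass mass = 170.3 g (batch 170.9 − LOI 0.6796).
Composition: ZrO2 2.234%, Al2O3 2.006%, PbO 9.010%, CaO 2.620%, SiO2 84.13%

Each numeric step carries full precision throughout — intermediates are shown rounded to four significant figures on the page — every reported value is rounded exactly once. All derived quantities are rebuilt using the weight values on 170.3 g of glass in exact precision (LOI, the five compositions, the yield, totals, glass mass) exactly as printed in either problem or answer.
Mass of each oxide from the mix:
  ZrO2: 5.637·0.6748 = 3.804 g
  Al2O3: 137.4·0.003000 + 3.016·0.9960 = 3.416 g
  PbO: 15.70·0.9771 = 15.34 g
  CaO: 9.195·0.4852 = 4.461 g
  SiO2: 9.195·0.5118 + 5.637·0.3242 + 137.4·0.9950 = 143.2 g
LOI: 15.70·0.02290 + 9.195·0.003000 + 5.637·0.001000 + 137.4·0.002000 + 3.016·0.004000 = 0.6796 g
batch − LOI leaves glass = 170.9 − 0.6796 = 170.3 g (= Σ oxide masses)
each oxide over glass, ×100, is wt %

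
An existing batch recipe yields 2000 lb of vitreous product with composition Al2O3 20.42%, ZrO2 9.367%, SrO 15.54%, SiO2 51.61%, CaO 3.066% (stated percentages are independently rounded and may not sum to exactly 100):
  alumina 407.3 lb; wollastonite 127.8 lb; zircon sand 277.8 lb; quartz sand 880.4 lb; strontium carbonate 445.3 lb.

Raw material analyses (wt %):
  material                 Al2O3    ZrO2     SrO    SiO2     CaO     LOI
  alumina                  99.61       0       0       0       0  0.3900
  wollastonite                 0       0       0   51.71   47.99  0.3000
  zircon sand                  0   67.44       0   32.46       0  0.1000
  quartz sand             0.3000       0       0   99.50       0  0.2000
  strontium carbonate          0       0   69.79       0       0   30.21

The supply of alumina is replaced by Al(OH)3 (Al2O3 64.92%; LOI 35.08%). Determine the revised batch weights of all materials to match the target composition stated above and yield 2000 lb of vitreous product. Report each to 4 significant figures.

Every computation runs at full float precision from start to finish — values along the way are printed rounded off to 4 significant figures within the worked lines. Every reported result receives exactly one rounding; the derived quantities (the yield, glass mass, LOI, totals, five oxide percentages) are computed using the weight values on 2000 lb of glass at full precision, exactly as printed in either problem or answer.
Per-oxide target masses for 2000 lb vitreous product:
  Al2O3: 20.42% × 2000 = 408.4 lb
  ZrO2: 9.367% × 2000 = 187.3 lb
  SrO: 15.54% × 2000 = 310.8 lb
  SiO2: 51.61% × 2000 = 1032 lb
  CaO: 3.066% × 2000 = 61.32 lb
Per-oxide balance check per the reported batch figures, versus the basis set out (sum by sum, the targets are met within answer rounding):
  Al2O3: 625.0·0.6492 + 880.4·0.003000 = 408.4 lb (target 408.4 lb)
  ZrO2: 277.8·0.6744 = 187.3 lb (target 187.3 lb)
  SrO: 445.3·0.6979 = 310.8 lb (target 310.8 lb)
  SiO2: 127.8·0.5171 + 277.8·0.3246 + 880.4·0.9950 = 1032 lb (target 1032 lb)
  CaO: 127.8·0.4799 = 61.33 lb (target 61.32 lb)
Auditing the glass mass value: whole batch net of LOI = 2000 lb (targets for the oxides total 2000 lb; stated basis 2000 lb — deltas are rounding alone).
Batch total: Σ batch = 2356 lb; Σ batch·LOI gives LOI loss = 356.2 lb; as yield: glass ÷ batch → 84.88%.

Revised batch per 2000 lb vitreous product:
  Al(OH)3: 625.0 lb
  wollastonite: 127.8 lb
  zircon sand: 277.8 lb
  quartz sand: 880.4 lb
  strontium carbonate: 445.3 lb
Total batch = 2356 lb; LOI loss = 356.2 lb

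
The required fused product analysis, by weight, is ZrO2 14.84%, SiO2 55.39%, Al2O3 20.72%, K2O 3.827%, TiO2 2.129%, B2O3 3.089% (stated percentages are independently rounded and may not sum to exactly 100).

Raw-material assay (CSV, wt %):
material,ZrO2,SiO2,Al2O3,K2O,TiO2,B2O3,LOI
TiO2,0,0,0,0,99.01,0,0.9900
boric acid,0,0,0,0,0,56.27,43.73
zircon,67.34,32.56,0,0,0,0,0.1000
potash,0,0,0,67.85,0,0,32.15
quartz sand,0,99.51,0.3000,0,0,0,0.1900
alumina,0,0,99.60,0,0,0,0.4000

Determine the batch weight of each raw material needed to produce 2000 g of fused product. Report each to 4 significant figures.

In-progress results are shown with 4-significant-figure rounding between the steps — the working math runs at full float precision in every operation — exactly one rounding lands on every reported value; all derived quantities are computed using the weight values on 2000 g of glass at exact precision (six oxide percentages, the yield, LOI, the totals, glass mass) as written in the question or the answer.
Target oxide masses per 2000 g fused product:
  ZrO2: 14.84% × 2000 = 296.8 g
  SiO2: 55.39% × 2000 = 1108 g
  Al2O3: 20.72% × 2000 = 414.4 g
  K2O: 3.827% × 2000 = 76.54 g
  TiO2: 2.129% × 2000 = 42.58 g
  B2O3: 3.089% × 2000 = 61.78 g
Verifying the oxide balance per the reported batch figures, under the basis named above (each sum matches its target mass exact up to rounding of places):
  ZrO2: 440.7·0.6734 = 296.8 g (target 296.8 g)
  SiO2: 440.7·0.3256 + 969.0·0.9951 = 1108 g (target 1108 g)
  Al2O3: 969.0·0.003000 + 413.1·0.9960 = 414.4 g (target 414.4 g)
  K2O: 112.8·0.6785 = 76.53 g (target 76.54 g)
  TiO2: 43.01·0.9901 = 42.58 g (target 42.58 g)
  B2O3: 109.8·0.5627 = 61.78 g (target 61.78 g)
Glass-mass bookkeeping: batch total minus LOI = 2000 g (the Σ of target masses is 2000 g; the stated basis being 2000 g — differing by rounding only).
Batch grand total — Σ batch = 2088 g; Σ batch·LOI gives LOI loss = 88.64 g; yield = glass ÷ total batch = 95.76%.

Batch per 2000 g fused product:
  TiO2: 43.01 g
  boric acid: 109.8 g
  zircon: 440.7 g
  potash: 112.8 g
  quartz sand: 969.0 g
  alumina: 413.1 g
Total batch = 2088 g; LOI loss = 88.64 g; yield = 95.76%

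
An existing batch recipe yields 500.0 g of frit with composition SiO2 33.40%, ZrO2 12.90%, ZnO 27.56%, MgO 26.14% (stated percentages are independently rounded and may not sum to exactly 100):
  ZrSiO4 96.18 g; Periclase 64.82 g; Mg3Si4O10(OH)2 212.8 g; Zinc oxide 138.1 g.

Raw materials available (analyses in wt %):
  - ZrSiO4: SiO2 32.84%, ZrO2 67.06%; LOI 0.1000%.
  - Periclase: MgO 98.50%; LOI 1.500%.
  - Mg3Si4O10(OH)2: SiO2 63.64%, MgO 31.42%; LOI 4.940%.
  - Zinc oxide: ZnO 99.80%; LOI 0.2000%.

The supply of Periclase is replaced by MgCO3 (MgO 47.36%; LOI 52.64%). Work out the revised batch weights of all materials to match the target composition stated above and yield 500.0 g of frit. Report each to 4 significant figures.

Revised batch per 500.0 g frit:
  ZrSiO4: 96.18 g
  MgCO3: 134.8 g
  Mg3Si4O10(OH)2: 212.8 g
  Zinc oxide: 138.1 g
Total batch = 581.9 g; LOI loss = 81.84 g

Intermediates are displayed, rounded to 4 significant digits, on the page; every computation keeps exact precision through the solve — every reported figure is rounded once only. Derived quantities, which include the yield, glass mass, the totals, four oxide percentages, ignition loss, are rebuilt at full precision, as quoted within question or answer, from the weighed amounts on 500.0 g of glass.
Target oxide masses per 500.0 g frit:
  SiO2: 33.40% × 500.0 = 167.0 g
  ZrO2: 12.90% × 500.0 = 64.50 g
  ZnO: 27.56% × 500.0 = 137.8 g
  MgO: 26.14% × 500.0 = 130.7 g
A balance pass over the oxides, per the reported batch figures, under the basis named above (sums match the target masses up to rounding of the answer):
  SiO2: 96.18·0.3284 + 212.8·0.6364 = 167.0 g (target 167.0 g)
  ZrO2: 96.18·0.6706 = 64.50 g (target 64.50 g)
  ZnO: 138.1·0.9980 = 137.8 g (target 137.8 g)
  MgO: 134.8·0.4736 + 212.8·0.3142 = 130.7 g (target 130.7 g)
Glass mass check: total charge less LOI = 500.0 g (the targets, summed, come to 500.0 g; versus the stated basis of 500.0 g — differing by rounding only).
Batch grand total — Σ batch = 581.9 g; loss to ignition Σ batch·LOI = 81.84 g; yield = glass ÷ total batch = 85.93%.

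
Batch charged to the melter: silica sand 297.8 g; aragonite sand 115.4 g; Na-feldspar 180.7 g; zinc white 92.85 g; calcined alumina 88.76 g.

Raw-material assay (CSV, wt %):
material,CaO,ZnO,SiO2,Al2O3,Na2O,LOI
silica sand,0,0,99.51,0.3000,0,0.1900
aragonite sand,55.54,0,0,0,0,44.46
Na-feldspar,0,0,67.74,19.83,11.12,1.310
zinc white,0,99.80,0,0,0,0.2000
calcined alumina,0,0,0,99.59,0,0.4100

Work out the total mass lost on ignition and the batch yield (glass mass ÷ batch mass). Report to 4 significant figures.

The whole derivation keeps exact precision in all steps — in-progress results are printed rounded to four significant figures alongside each step; every reported figure includes exactly one rounding. All derived quantities, which include totals, glass mass, five oxide percentages, the yield, LOI, are recomputed in exact precision, exactly as shown in the question or the answer, from the weighed amounts per 720.7 g of glass.
LOI of each material in turn:
  silica sand: 297.8 × 0.001900 = 0.5658 g
  aragonite sand: 115.4 × 0.4446 = 51.31 g
  Na-feldspar: 180.7 × 0.01310 = 2.367 g
  zinc white: 92.85 × 0.002000 = 0.1857 g
  calcined alumina: 88.76 × 0.004100 = 0.3639 g
Total LOI = 54.79 g
Glass = batch − LOI = 775.5 − 54.79 = 720.7 g

LOI loss = 54.79 g; glass = 720.7 g; yield = 92.94%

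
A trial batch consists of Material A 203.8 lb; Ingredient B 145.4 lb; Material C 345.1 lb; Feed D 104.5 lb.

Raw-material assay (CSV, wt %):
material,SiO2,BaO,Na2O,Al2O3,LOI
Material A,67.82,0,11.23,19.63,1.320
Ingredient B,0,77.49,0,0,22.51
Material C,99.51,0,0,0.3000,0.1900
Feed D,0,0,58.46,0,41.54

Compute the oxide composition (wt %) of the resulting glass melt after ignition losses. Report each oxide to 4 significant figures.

Glass mass = 719.3 lb (batch 798.8 − LOI 79.48).
Composition: SiO2 66.96%, BaO 15.66%, Na2O 11.67%, Al2O3 5.706%

The working math maintains full precision end to end; mid-chain values are shown rounded to 4 significant digits in the working. Exactly one rounding goes into every reported result. The derived quantities, including ignition loss, the four compositions, totals, net glass mass, the yield, are re-derived using the weight values per 719.3 lb of glass at full float precision, precisely as stated by question or answer.
Oxide-by-oxide delivered mass:
  SiO2: 203.8·0.6782 + 345.1·0.9951 = 481.6 lb
  BaO: 145.4·0.7749 = 112.7 lb
  Na2O: 203.8·0.1123 + 104.5·0.5846 = 83.98 lb
  Al2O3: 203.8·0.1963 + 345.1·0.003000 = 41.04 lb
LOI: 203.8·0.01320 + 145.4·0.2251 + 345.1·0.001900 + 104.5·0.4154 = 79.48 lb
Net of LOI, the glass mass = 798.8 − 79.48 = 719.3 lb (= Σ oxide masses)
oxide / glass × 100 gives the wt %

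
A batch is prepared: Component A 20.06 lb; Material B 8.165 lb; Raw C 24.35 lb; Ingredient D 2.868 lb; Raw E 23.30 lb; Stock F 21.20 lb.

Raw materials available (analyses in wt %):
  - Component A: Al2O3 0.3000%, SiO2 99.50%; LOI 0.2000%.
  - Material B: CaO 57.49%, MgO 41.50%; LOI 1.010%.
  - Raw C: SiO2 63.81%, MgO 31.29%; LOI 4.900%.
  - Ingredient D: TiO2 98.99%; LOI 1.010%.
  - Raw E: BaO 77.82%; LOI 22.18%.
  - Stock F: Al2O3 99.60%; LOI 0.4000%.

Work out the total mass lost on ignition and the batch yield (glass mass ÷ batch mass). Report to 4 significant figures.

Working values are printed, rounded to four significant figures, at each printed step; each numeric step runs at full precision end to end. A single rounding yields each reported number; derived quantities (six oxide percentages, yield, ignition loss, totals, glass mass) are re-derived in full float precision using the weight values at 93.35 lb of glass, exactly as shown in the question or the answer.
Ignition loss by material:
  Component A: 20.06 × 0.002000 = 0.04012 lb
  Material B: 8.165 × 0.01010 = 0.08247 lb
  Raw C: 24.35 × 0.04900 = 1.193 lb
  Ingredient D: 2.868 × 0.01010 = 0.02897 lb
  Raw E: 23.30 × 0.2218 = 5.168 lb
  Stock F: 21.20 × 0.004000 = 0.08480 lb
Total LOI = 6.597 lb
Glass = batch − LOI = 99.94 − 6.597 = 93.35 lb

LOI loss = 6.597 lb; glass = 93.35 lb; yield = 93.40%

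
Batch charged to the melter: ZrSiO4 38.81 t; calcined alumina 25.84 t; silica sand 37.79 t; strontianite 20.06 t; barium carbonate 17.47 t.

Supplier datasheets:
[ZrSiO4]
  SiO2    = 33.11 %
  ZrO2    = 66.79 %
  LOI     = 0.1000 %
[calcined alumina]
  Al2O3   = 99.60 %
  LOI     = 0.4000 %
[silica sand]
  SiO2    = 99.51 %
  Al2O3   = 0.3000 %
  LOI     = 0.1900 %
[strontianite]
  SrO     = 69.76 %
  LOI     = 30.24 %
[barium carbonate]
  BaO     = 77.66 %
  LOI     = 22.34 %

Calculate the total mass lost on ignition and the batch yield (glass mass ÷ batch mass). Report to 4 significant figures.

LOI loss = 10.18 t; glass = 129.8 t; yield = 92.72%

The working math runs at full float precision through the solve — in-progress results are displayed (rounded to four significant figures) across the worked steps; exactly one rounding lands on every reported number — all derived quantities (net glass mass, the yield, totals, five oxide percentages, ignition loss) are rebuilt in full float precision from the weighed amounts for 129.8 t of glass as they appear in either problem or answer.
LOI of each material in turn:
  ZrSiO4: 38.81 × 0.001000 = 0.03881 t
  calcined alumina: 25.84 × 0.004000 = 0.1034 t
  silica sand: 37.79 × 0.001900 = 0.07180 t
  strontianite: 20.06 × 0.3024 = 6.066 t
  barium carbonate: 17.47 × 0.2234 = 3.903 t
Total LOI = 10.18 t
Glass = batch − LOI = 140.0 − 10.18 = 129.8 t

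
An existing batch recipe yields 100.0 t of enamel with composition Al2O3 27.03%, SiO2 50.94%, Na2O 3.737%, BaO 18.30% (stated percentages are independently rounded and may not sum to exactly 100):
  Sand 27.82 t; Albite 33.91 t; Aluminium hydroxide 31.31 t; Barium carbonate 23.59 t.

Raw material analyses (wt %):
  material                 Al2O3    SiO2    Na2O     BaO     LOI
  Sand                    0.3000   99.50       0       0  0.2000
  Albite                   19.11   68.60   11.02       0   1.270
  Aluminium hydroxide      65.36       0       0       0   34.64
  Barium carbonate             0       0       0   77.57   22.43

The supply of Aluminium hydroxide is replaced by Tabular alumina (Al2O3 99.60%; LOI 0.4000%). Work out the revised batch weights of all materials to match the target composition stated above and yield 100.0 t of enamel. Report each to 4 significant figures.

Every computation holds full float precision at each step. The intermediate values are displayed (rounded to four significant figures) when written out — each reported result undergoes a single rounding. The derived quantities, including LOI, the yield, the four compositions, totals, glass mass, are recomputed from the weighed amounts on 100.0 t of glass in full float precision precisely as stated by problem or answer.
The oxide mass targets at 100.0 t enamel:
  Al2O3: 27.03% × 100.0 = 27.03 t
  SiO2: 50.94% × 100.0 = 50.94 t
  Na2O: 3.737% × 100.0 = 3.737 t
  BaO: 18.30% × 100.0 = 18.30 t
Checking each oxide sum from the weights as reported, versus the basis set out (oxide sums agree with the targets within answer rounding):
  Al2O3: 27.82·0.003000 + 33.91·0.1911 + 20.55·0.9960 = 27.03 t (target 27.03 t)
  SiO2: 27.82·0.9950 + 33.91·0.6860 = 50.94 t (target 50.94 t)
  Na2O: 33.91·0.1102 = 3.737 t (target 3.737 t)
  BaO: 23.59·0.7757 = 18.30 t (target 18.30 t)
Glass-mass bookkeeping: batch total minus LOI = 100.0 t (summing oxide targets gives 100.0 t; with the basis standing at 100.0 t — differing by rounding only).
Batch total: Σ batch = 105.9 t; loss to ignition Σ batch·LOI = 5.860 t; glass ÷ batch gives a yield of 94.47%.

Revised batch per 100.0 t enamel:
  Sand: 27.82 t
  Albite: 33.91 t
  Tabular alumina: 20.55 t
  Barium carbonate: 23.59 t
Total batch = 105.9 t; LOI loss = 5.860 t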